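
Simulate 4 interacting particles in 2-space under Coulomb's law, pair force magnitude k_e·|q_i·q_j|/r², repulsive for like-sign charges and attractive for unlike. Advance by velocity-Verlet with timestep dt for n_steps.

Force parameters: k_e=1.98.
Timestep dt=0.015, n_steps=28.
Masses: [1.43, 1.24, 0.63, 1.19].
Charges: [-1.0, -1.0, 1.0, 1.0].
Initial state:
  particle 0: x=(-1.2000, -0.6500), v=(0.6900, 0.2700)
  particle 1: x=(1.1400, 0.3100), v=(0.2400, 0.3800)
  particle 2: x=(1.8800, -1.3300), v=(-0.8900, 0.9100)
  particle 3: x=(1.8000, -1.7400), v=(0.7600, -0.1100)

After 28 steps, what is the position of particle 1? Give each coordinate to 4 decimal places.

(1.2964, 0.3843)

step 0: x0=(-1.2000, -0.6500) x1=(1.1400, 0.3100) x2=(1.8800, -1.3300) x3=(1.8000, -1.7400)
step 1: x0=(-1.1896, -0.6460) x1=(1.1437, 0.3156) x2=(1.8670, -1.3143) x3=(1.8112, -1.7427)
step 2: x0=(-1.1793, -0.6420) x1=(1.1474, 0.3211) x2=(1.8542, -1.2945) x3=(1.8220, -1.7472)
step 3: x0=(-1.1689, -0.6380) x1=(1.1513, 0.3264) x2=(1.8416, -1.2712) x3=(1.8327, -1.7535)
step 4: x0=(-1.1585, -0.6341) x1=(1.1554, 0.3316) x2=(1.8289, -1.2445) x3=(1.8432, -1.7613)
step 5: x0=(-1.1481, -0.6302) x1=(1.1595, 0.3366) x2=(1.8159, -1.2150) x3=(1.8538, -1.7704)
step 6: x0=(-1.1376, -0.6263) x1=(1.1638, 0.3414) x2=(1.8026, -1.1830) x3=(1.8644, -1.7807)
step 7: x0=(-1.1272, -0.6225) x1=(1.1682, 0.3460) x2=(1.7889, -1.1487) x3=(1.8750, -1.7919)
step 8: x0=(-1.1167, -0.6188) x1=(1.1727, 0.3505) x2=(1.7748, -1.1126) x3=(1.8857, -1.8038)
step 9: x0=(-1.1062, -0.6150) x1=(1.1774, 0.3548) x2=(1.7603, -1.0747) x3=(1.8964, -1.8165)
step 10: x0=(-1.0957, -0.6113) x1=(1.1822, 0.3590) x2=(1.7453, -1.0353) x3=(1.9072, -1.8297)
step 11: x0=(-1.0852, -0.6076) x1=(1.1871, 0.3629) x2=(1.7300, -0.9946) x3=(1.9181, -1.8434)
step 12: x0=(-1.0747, -0.6040) x1=(1.1922, 0.3667) x2=(1.7142, -0.9526) x3=(1.9290, -1.8575)
step 13: x0=(-1.0641, -0.6004) x1=(1.1974, 0.3702) x2=(1.6981, -0.9095) x3=(1.9400, -1.8720)
step 14: x0=(-1.0535, -0.5969) x1=(1.2027, 0.3735) x2=(1.6815, -0.8653) x3=(1.9510, -1.8867)
step 15: x0=(-1.0430, -0.5933) x1=(1.2082, 0.3766) x2=(1.6645, -0.8202) x3=(1.9621, -1.9017)
step 16: x0=(-1.0323, -0.5899) x1=(1.2139, 0.3795) x2=(1.6471, -0.7741) x3=(1.9731, -1.9169)
step 17: x0=(-1.0217, -0.5864) x1=(1.2197, 0.3821) x2=(1.6294, -0.7270) x3=(1.9842, -1.9323)
step 18: x0=(-1.0110, -0.5830) x1=(1.2257, 0.3844) x2=(1.6112, -0.6791) x3=(1.9953, -1.9478)
step 19: x0=(-1.0003, -0.5796) x1=(1.2318, 0.3865) x2=(1.5926, -0.6303) x3=(2.0064, -1.9635)
step 20: x0=(-0.9896, -0.5763) x1=(1.2381, 0.3882) x2=(1.5736, -0.5805) x3=(2.0176, -1.9792)
step 21: x0=(-0.9789, -0.5729) x1=(1.2446, 0.3895) x2=(1.5542, -0.5298) x3=(2.0287, -1.9951)
step 22: x0=(-0.9681, -0.5697) x1=(1.2513, 0.3905) x2=(1.5344, -0.4781) x3=(2.0398, -2.0110)
step 23: x0=(-0.9574, -0.5664) x1=(1.2582, 0.3910) x2=(1.5140, -0.4253) x3=(2.0509, -2.0271)
step 24: x0=(-0.9466, -0.5632) x1=(1.2654, 0.3911) x2=(1.4932, -0.3714) x3=(2.0621, -2.0431)
step 25: x0=(-0.9357, -0.5600) x1=(1.2727, 0.3905) x2=(1.4719, -0.3162) x3=(2.0732, -2.0592)
step 26: x0=(-0.9248, -0.5568) x1=(1.2804, 0.3893) x2=(1.4500, -0.2595) x3=(2.0843, -2.0754)
step 27: x0=(-0.9140, -0.5537) x1=(1.2883, 0.3873) x2=(1.4276, -0.2012) x3=(2.0954, -2.0916)
step 28: x0=(-0.9030, -0.5506) x1=(1.2964, 0.3843) x2=(1.4045, -0.1408) x3=(2.1064, -2.1078)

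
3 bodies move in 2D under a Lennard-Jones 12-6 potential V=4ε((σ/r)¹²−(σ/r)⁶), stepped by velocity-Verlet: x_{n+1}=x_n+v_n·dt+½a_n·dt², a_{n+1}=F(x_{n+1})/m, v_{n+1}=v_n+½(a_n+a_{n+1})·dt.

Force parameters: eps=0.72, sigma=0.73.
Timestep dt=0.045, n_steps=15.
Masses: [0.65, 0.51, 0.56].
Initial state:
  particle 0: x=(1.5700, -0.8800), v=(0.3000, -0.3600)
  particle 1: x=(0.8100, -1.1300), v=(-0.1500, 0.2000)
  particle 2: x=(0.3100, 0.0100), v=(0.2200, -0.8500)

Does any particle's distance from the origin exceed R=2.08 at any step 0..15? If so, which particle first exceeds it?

step 0: x0=(1.5700, -0.8800) x1=(0.8100, -1.1300) x2=(0.3100, 0.0100)
step 1: x0=(1.5862, -0.8952) x1=(0.7992, -1.1212) x2=(0.3205, -0.0292)
step 2: x0=(1.6022, -0.9100) x1=(0.7872, -1.1101) x2=(0.3323, -0.0710)
step 3: x0=(1.6142, -0.9256) x1=(0.7782, -1.0944) x2=(0.3459, -0.1161)
step 4: x0=(1.6207, -0.9419) x1=(0.7738, -1.0726) x2=(0.3618, -0.1658)
step 5: x0=(1.6211, -0.9589) x1=(0.7735, -1.0431) x2=(0.3810, -0.2219)
step 6: x0=(1.6159, -0.9760) x1=(0.7757, -1.0044) x2=(0.4045, -0.2861)
step 7: x0=(1.6060, -0.9929) x1=(0.7847, -0.9689) x2=(0.4272, -0.3476)
step 8: x0=(1.5948, -1.0093) x1=(0.8599, -1.0475) x2=(0.3911, -0.3059)
step 9: x0=(1.6460, -1.0221) x1=(0.8501, -1.1228) x2=(0.3601, -0.2713)
step 10: x0=(1.7018, -1.0340) x1=(0.8299, -1.1923) x2=(0.3331, -0.2432)
step 11: x0=(1.7504, -1.0469) x1=(0.8163, -1.2555) x2=(0.3085, -0.2194)
step 12: x0=(1.7922, -1.0612) x1=(0.8095, -1.3139) x2=(0.2856, -0.1984)
step 13: x0=(1.8287, -1.0768) x1=(0.8084, -1.3687) x2=(0.2636, -0.1793)
step 14: x0=(1.8611, -1.0935) x1=(0.8118, -1.4206) x2=(0.2424, -0.1616)
step 15: x0=(1.8900, -1.1111) x1=(0.8191, -1.4702) x2=(0.2216, -0.1448)

yes, particle 0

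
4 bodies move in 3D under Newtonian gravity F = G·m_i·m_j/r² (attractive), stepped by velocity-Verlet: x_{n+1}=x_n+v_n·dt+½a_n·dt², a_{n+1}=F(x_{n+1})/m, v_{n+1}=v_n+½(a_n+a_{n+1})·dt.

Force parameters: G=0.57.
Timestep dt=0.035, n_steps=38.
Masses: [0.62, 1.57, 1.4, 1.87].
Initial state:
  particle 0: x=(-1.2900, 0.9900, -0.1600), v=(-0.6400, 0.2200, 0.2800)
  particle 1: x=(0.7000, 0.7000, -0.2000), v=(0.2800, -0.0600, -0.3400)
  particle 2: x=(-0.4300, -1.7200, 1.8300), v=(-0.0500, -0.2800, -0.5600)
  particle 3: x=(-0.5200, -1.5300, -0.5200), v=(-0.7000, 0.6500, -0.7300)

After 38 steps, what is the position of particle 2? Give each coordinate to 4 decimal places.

step 0: x0=(-1.2900, 0.9900, -0.1600) x1=(0.7000, 0.7000, -0.2000) x2=(-0.4300, -1.7200, 1.8300) x3=(-0.5200, -1.5300, -0.5200)
step 1: x0=(-1.3122, 0.9976, -0.1502) x1=(0.7097, 0.6978, -0.2119) x2=(-0.4317, -1.7297, 1.8102) x3=(-0.5445, -1.5072, -0.5454)
step 2: x0=(-1.3341, 1.0048, -0.1404) x1=(0.7191, 0.6954, -0.2237) x2=(-0.4335, -1.7394, 1.7902) x3=(-0.5689, -1.4841, -0.5707)
step 3: x0=(-1.3557, 1.0118, -0.1306) x1=(0.7284, 0.6927, -0.2356) x2=(-0.4352, -1.7489, 1.7698) x3=(-0.5932, -1.4609, -0.5957)
step 4: x0=(-1.3769, 1.0186, -0.1207) x1=(0.7374, 0.6898, -0.2474) x2=(-0.4369, -1.7582, 1.7491) x3=(-0.6174, -1.4375, -0.6206)
step 5: x0=(-1.3979, 1.0250, -0.1109) x1=(0.7461, 0.6868, -0.2591) x2=(-0.4386, -1.7675, 1.7281) x3=(-0.6416, -1.4139, -0.6452)
step 6: x0=(-1.4185, 1.0312, -0.1011) x1=(0.7547, 0.6835, -0.2709) x2=(-0.4403, -1.7766, 1.7069) x3=(-0.6656, -1.3902, -0.6696)
step 7: x0=(-1.4388, 1.0371, -0.0913) x1=(0.7630, 0.6800, -0.2826) x2=(-0.4420, -1.7856, 1.6853) x3=(-0.6896, -1.3663, -0.6938)
step 8: x0=(-1.4589, 1.0427, -0.0816) x1=(0.7710, 0.6762, -0.2943) x2=(-0.4437, -1.7944, 1.6634) x3=(-0.7135, -1.3422, -0.7179)
step 9: x0=(-1.4786, 1.0480, -0.0718) x1=(0.7789, 0.6723, -0.3060) x2=(-0.4454, -1.8031, 1.6413) x3=(-0.7373, -1.3179, -0.7417)
step 10: x0=(-1.4981, 1.0530, -0.0621) x1=(0.7865, 0.6682, -0.3176) x2=(-0.4471, -1.8117, 1.6189) x3=(-0.7609, -1.2935, -0.7653)
step 11: x0=(-1.5173, 1.0578, -0.0525) x1=(0.7939, 0.6638, -0.3292) x2=(-0.4488, -1.8201, 1.5961) x3=(-0.7845, -1.2690, -0.7887)
step 12: x0=(-1.5362, 1.0623, -0.0429) x1=(0.8010, 0.6593, -0.3409) x2=(-0.4505, -1.8283, 1.5731) x3=(-0.8080, -1.2442, -0.8119)
step 13: x0=(-1.5548, 1.0665, -0.0333) x1=(0.8079, 0.6545, -0.3524) x2=(-0.4522, -1.8364, 1.5499) x3=(-0.8313, -1.2194, -0.8349)
step 14: x0=(-1.5732, 1.0704, -0.0238) x1=(0.8146, 0.6496, -0.3640) x2=(-0.4539, -1.8444, 1.5263) x3=(-0.8546, -1.1943, -0.8576)
step 15: x0=(-1.5913, 1.0740, -0.0143) x1=(0.8211, 0.6444, -0.3756) x2=(-0.4556, -1.8522, 1.5025) x3=(-0.8777, -1.1692, -0.8802)
step 16: x0=(-1.6092, 1.0773, -0.0049) x1=(0.8273, 0.6391, -0.3871) x2=(-0.4574, -1.8599, 1.4785) x3=(-0.9007, -1.1439, -0.9026)
step 17: x0=(-1.6267, 1.0804, 0.0044) x1=(0.8332, 0.6336, -0.3986) x2=(-0.4591, -1.8673, 1.4541) x3=(-0.9236, -1.1184, -0.9248)
step 18: x0=(-1.6441, 1.0832, 0.0137) x1=(0.8389, 0.6278, -0.4101) x2=(-0.4609, -1.8747, 1.4295) x3=(-0.9463, -1.0928, -0.9468)
step 19: x0=(-1.6612, 1.0856, 0.0229) x1=(0.8444, 0.6219, -0.4216) x2=(-0.4626, -1.8818, 1.4047) x3=(-0.9689, -1.0671, -0.9685)
step 20: x0=(-1.6780, 1.0878, 0.0320) x1=(0.8497, 0.6158, -0.4330) x2=(-0.4644, -1.8888, 1.3796) x3=(-0.9914, -1.0413, -0.9901)
step 21: x0=(-1.6946, 1.0898, 0.0410) x1=(0.8547, 0.6095, -0.4445) x2=(-0.4662, -1.8957, 1.3542) x3=(-1.0138, -1.0153, -1.0114)
step 22: x0=(-1.7110, 1.0914, 0.0499) x1=(0.8594, 0.6030, -0.4559) x2=(-0.4680, -1.9023, 1.3286) x3=(-1.0360, -0.9892, -1.0326)
step 23: x0=(-1.7271, 1.0927, 0.0587) x1=(0.8639, 0.5964, -0.4674) x2=(-0.4699, -1.9088, 1.3028) x3=(-1.0581, -0.9630, -1.0536)
step 24: x0=(-1.7430, 1.0938, 0.0674) x1=(0.8682, 0.5895, -0.4788) x2=(-0.4717, -1.9151, 1.2767) x3=(-1.0800, -0.9367, -1.0743)
step 25: x0=(-1.7586, 1.0946, 0.0760) x1=(0.8722, 0.5825, -0.4902) x2=(-0.4736, -1.9213, 1.2504) x3=(-1.1018, -0.9103, -1.0949)
step 26: x0=(-1.7741, 1.0951, 0.0845) x1=(0.8760, 0.5753, -0.5016) x2=(-0.4755, -1.9272, 1.2239) x3=(-1.1235, -0.8838, -1.1152)
step 27: x0=(-1.7893, 1.0953, 0.0929) x1=(0.8795, 0.5680, -0.5130) x2=(-0.4774, -1.9330, 1.1971) x3=(-1.1450, -0.8571, -1.1354)
step 28: x0=(-1.8042, 1.0952, 0.1012) x1=(0.8828, 0.5604, -0.5244) x2=(-0.4793, -1.9386, 1.1701) x3=(-1.1663, -0.8304, -1.1553)
step 29: x0=(-1.8190, 1.0949, 0.1093) x1=(0.8859, 0.5528, -0.5357) x2=(-0.4813, -1.9440, 1.1429) x3=(-1.1875, -0.8036, -1.1750)
step 30: x0=(-1.8335, 1.0942, 0.1173) x1=(0.8886, 0.5449, -0.5471) x2=(-0.4832, -1.9493, 1.1155) x3=(-1.2086, -0.7766, -1.1946)
step 31: x0=(-1.8478, 1.0933, 0.1252) x1=(0.8912, 0.5369, -0.5584) x2=(-0.4852, -1.9543, 1.0878) x3=(-1.2295, -0.7496, -1.2139)
step 32: x0=(-1.8619, 1.0921, 0.1329) x1=(0.8934, 0.5287, -0.5698) x2=(-0.4872, -1.9592, 1.0600) x3=(-1.2503, -0.7225, -1.2331)
step 33: x0=(-1.8757, 1.0907, 0.1405) x1=(0.8955, 0.5204, -0.5811) x2=(-0.4892, -1.9638, 1.0319) x3=(-1.2709, -0.6953, -1.2520)
step 34: x0=(-1.8894, 1.0889, 0.1479) x1=(0.8972, 0.5119, -0.5925) x2=(-0.4913, -1.9683, 1.0036) x3=(-1.2913, -0.6681, -1.2707)
step 35: x0=(-1.9028, 1.0869, 0.1552) x1=(0.8988, 0.5033, -0.6038) x2=(-0.4934, -1.9726, 0.9751) x3=(-1.3116, -0.6408, -1.2893)
step 36: x0=(-1.9160, 1.0846, 0.1623) x1=(0.9000, 0.4945, -0.6151) x2=(-0.4955, -1.9767, 0.9464) x3=(-1.3317, -0.6134, -1.3076)
step 37: x0=(-1.9290, 1.0820, 0.1692) x1=(0.9010, 0.4856, -0.6264) x2=(-0.4976, -1.9806, 0.9176) x3=(-1.3517, -0.5859, -1.3258)
step 38: x0=(-1.9418, 1.0792, 0.1760) x1=(0.9018, 0.4765, -0.6377) x2=(-0.4997, -1.9843, 0.8885) x3=(-1.3715, -0.5584, -1.3437)

(-0.4997, -1.9843, 0.8885)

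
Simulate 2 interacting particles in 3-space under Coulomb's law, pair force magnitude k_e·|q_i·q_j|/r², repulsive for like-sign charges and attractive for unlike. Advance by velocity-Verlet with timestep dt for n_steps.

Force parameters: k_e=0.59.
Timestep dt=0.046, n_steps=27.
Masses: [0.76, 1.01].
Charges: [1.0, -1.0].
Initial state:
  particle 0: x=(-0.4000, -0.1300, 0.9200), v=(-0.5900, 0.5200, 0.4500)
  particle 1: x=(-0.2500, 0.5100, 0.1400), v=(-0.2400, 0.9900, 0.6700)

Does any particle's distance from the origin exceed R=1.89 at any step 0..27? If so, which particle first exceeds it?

yes, particle 1

step 0: x0=(-0.4000, -0.1300, 0.9200) x1=(-0.2500, 0.5100, 0.1400)
step 1: x0=(-0.4270, -0.1056, 0.9401) x1=(-0.2611, 0.5552, 0.1713)
step 2: x0=(-0.4538, -0.0802, 0.9590) x1=(-0.2724, 0.5996, 0.2034)
step 3: x0=(-0.4803, -0.0537, 0.9768) x1=(-0.2840, 0.6432, 0.2364)
step 4: x0=(-0.5065, -0.0263, 0.9935) x1=(-0.2957, 0.6861, 0.2702)
step 5: x0=(-0.5324, 0.0022, 1.0092) x1=(-0.3077, 0.7282, 0.3049)
step 6: x0=(-0.5580, 0.0318, 1.0238) x1=(-0.3199, 0.7695, 0.3403)
step 7: x0=(-0.5832, 0.0625, 1.0374) x1=(-0.3324, 0.8099, 0.3765)
step 8: x0=(-0.6080, 0.0943, 1.0500) x1=(-0.3452, 0.8495, 0.4134)
step 9: x0=(-0.6325, 0.1273, 1.0616) x1=(-0.3582, 0.8883, 0.4510)
step 10: x0=(-0.6565, 0.1615, 1.0722) x1=(-0.3716, 0.9261, 0.4894)
step 11: x0=(-0.6800, 0.1969, 1.0819) x1=(-0.3854, 0.9630, 0.5285)
step 12: x0=(-0.7030, 0.2336, 1.0907) x1=(-0.3995, 0.9989, 0.5683)
step 13: x0=(-0.7255, 0.2717, 1.0985) x1=(-0.4141, 1.0338, 0.6088)
step 14: x0=(-0.7474, 0.3112, 1.1054) x1=(-0.4290, 1.0676, 0.6500)
step 15: x0=(-0.7687, 0.3522, 1.1114) x1=(-0.4445, 1.1003, 0.6919)
step 16: x0=(-0.7893, 0.3948, 1.1165) x1=(-0.4604, 1.1318, 0.7344)
step 17: x0=(-0.8092, 0.4390, 1.1208) x1=(-0.4770, 1.1620, 0.7777)
step 18: x0=(-0.8281, 0.4852, 1.1242) x1=(-0.4941, 1.1908, 0.8215)
step 19: x0=(-0.8462, 0.5333, 1.1267) x1=(-0.5120, 1.2182, 0.8660)
step 20: x0=(-0.8632, 0.5835, 1.1284) x1=(-0.5307, 1.2439, 0.9111)
step 21: x0=(-0.8790, 0.6361, 1.1293) x1=(-0.5502, 1.2678, 0.9568)
step 22: x0=(-0.8935, 0.6914, 1.1295) x1=(-0.5708, 1.2898, 1.0031)
step 23: x0=(-0.9063, 0.7496, 1.1291) x1=(-0.5926, 1.3095, 1.0498)
step 24: x0=(-0.9173, 0.8112, 1.1282) x1=(-0.6159, 1.3267, 1.0969)
step 25: x0=(-0.9259, 0.8768, 1.1270) x1=(-0.6408, 1.3409, 1.1441)
step 26: x0=(-0.9316, 0.9471, 1.1261) x1=(-0.6680, 1.3515, 1.1912)
step 27: x0=(-0.9336, 1.0232, 1.1260) x1=(-0.6980, 1.3578, 1.2377)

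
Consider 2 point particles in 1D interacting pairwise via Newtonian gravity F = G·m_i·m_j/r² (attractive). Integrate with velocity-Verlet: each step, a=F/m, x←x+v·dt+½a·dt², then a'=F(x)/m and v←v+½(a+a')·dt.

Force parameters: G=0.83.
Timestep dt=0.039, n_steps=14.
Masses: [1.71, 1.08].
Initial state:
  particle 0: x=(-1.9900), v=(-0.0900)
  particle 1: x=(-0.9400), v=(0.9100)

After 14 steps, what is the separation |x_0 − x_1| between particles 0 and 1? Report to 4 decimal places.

1.3473

step 0: x0=(-1.9900) x1=(-0.9400)
step 1: x0=(-1.9929) x1=(-0.9055)
step 2: x0=(-1.9946) x1=(-0.8728)
step 3: x0=(-1.9953) x1=(-0.8418)
step 4: x0=(-1.9949) x1=(-0.8125)
step 5: x0=(-1.9936) x1=(-0.7847)
step 6: x0=(-1.9913) x1=(-0.7584)
step 7: x0=(-1.9881) x1=(-0.7335)
step 8: x0=(-1.9841) x1=(-0.7099)
step 9: x0=(-1.9792) x1=(-0.6877)
step 10: x0=(-1.9735) x1=(-0.6668)
step 11: x0=(-1.9670) x1=(-0.6472)
step 12: x0=(-1.9597) x1=(-0.6287)
step 13: x0=(-1.9517) x1=(-0.6116)
step 14: x0=(-1.9429) x1=(-0.5956)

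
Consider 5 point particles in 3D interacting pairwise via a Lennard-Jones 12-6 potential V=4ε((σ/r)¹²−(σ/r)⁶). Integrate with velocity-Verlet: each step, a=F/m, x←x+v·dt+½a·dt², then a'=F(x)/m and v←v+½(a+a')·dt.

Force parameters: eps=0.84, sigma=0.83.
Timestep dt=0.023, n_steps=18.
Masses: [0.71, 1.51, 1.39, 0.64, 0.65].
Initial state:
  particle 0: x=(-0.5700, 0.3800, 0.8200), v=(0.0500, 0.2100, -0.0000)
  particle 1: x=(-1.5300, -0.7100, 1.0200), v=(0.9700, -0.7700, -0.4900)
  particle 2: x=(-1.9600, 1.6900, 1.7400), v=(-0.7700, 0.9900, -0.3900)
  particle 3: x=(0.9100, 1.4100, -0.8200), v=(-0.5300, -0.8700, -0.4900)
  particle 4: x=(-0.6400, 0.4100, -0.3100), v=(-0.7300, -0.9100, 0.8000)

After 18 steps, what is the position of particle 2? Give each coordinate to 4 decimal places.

step 0: x0=(-0.5700, 0.3800, 0.8200) x1=(-1.5300, -0.7100, 1.0200) x2=(-1.9600, 1.6900, 1.7400) x3=(0.9100, 1.4100, -0.8200) x4=(-0.6400, 0.4100, -0.3100)
step 1: x0=(-0.5690, 0.3847, 0.8193) x1=(-1.5076, -0.7276, 1.0087) x2=(-1.9777, 1.7128, 1.7310) x3=(0.8978, 1.3900, -0.8313) x4=(-0.6567, 0.3891, -0.2908)
step 2: x0=(-0.5683, 0.3893, 0.8172) x1=(-1.4852, -0.7452, 0.9974) x2=(-1.9954, 1.7355, 1.7220) x3=(0.8855, 1.3699, -0.8425) x4=(-0.6733, 0.3681, -0.2700)
step 3: x0=(-0.5680, 0.3935, 0.8134) x1=(-1.4626, -0.7626, 0.9860) x2=(-2.0131, 1.7583, 1.7131) x3=(0.8732, 1.3498, -0.8537) x4=(-0.6897, 0.3472, -0.2473)
step 4: x0=(-0.5681, 0.3975, 0.8080) x1=(-1.4399, -0.7798, 0.9746) x2=(-2.0308, 1.7810, 1.7041) x3=(0.8608, 1.3297, -0.8649) x4=(-0.7059, 0.3263, -0.2227)
step 5: x0=(-0.5686, 0.4012, 0.8009) x1=(-1.4172, -0.7969, 0.9632) x2=(-2.0484, 1.8037, 1.6951) x3=(0.8484, 1.3095, -0.8761) x4=(-0.7218, 0.3055, -0.1961)
step 6: x0=(-0.5696, 0.4044, 0.7920) x1=(-1.3943, -0.8139, 0.9517) x2=(-2.0661, 1.8264, 1.6860) x3=(0.8360, 1.2894, -0.8872) x4=(-0.7375, 0.2849, -0.1676)
step 7: x0=(-0.5709, 0.4072, 0.7817) x1=(-1.3713, -0.8307, 0.9402) x2=(-2.0837, 1.8491, 1.6770) x3=(0.8235, 1.2692, -0.8983) x4=(-0.7529, 0.2644, -0.1374)
step 8: x0=(-0.5726, 0.4097, 0.7707) x1=(-1.3482, -0.8473, 0.9286) x2=(-2.1014, 1.8718, 1.6680) x3=(0.8109, 1.2489, -0.9094) x4=(-0.7681, 0.2440, -0.1063)
step 9: x0=(-0.5742, 0.4122, 0.7609) x1=(-1.3251, -0.8638, 0.9169) x2=(-2.1190, 1.8945, 1.6590) x3=(0.7984, 1.2287, -0.9205) x4=(-0.7837, 0.2232, -0.0764)
step 10: x0=(-0.5749, 0.4153, 0.7552) x1=(-1.3018, -0.8801, 0.9052) x2=(-2.1367, 1.9172, 1.6500) x3=(0.7858, 1.2084, -0.9315) x4=(-0.8004, 0.2013, -0.0508)
step 11: x0=(-0.5737, 0.4202, 0.7569) x1=(-1.2784, -0.8962, 0.8934) x2=(-2.1543, 1.9399, 1.6409) x3=(0.7731, 1.1881, -0.9425) x4=(-0.8195, 0.1770, -0.0331)
step 12: x0=(-0.5702, 0.4272, 0.7660) x1=(-1.2550, -0.9121, 0.8815) x2=(-2.1719, 1.9625, 1.6319) x3=(0.7604, 1.1678, -0.9535) x4=(-0.8412, 0.1501, -0.0234)
step 13: x0=(-0.5654, 0.4355, 0.7797) x1=(-1.2314, -0.9278, 0.8695) x2=(-2.1895, 1.9852, 1.6229) x3=(0.7477, 1.1474, -0.9644) x4=(-0.8646, 0.1212, -0.0183)
step 14: x0=(-0.5601, 0.4441, 0.7948) x1=(-1.2077, -0.9433, 0.8573) x2=(-2.2072, 2.0079, 1.6138) x3=(0.7350, 1.1271, -0.9754) x4=(-0.8887, 0.0914, -0.0145)
step 15: x0=(-0.5551, 0.4524, 0.8094) x1=(-1.1840, -0.9584, 0.8451) x2=(-2.2248, 2.0305, 1.6048) x3=(0.7222, 1.1067, -0.9863) x4=(-0.9127, 0.0614, -0.0100)
step 16: x0=(-0.5508, 0.4599, 0.8229) x1=(-1.1601, -0.9733, 0.8326) x2=(-2.2424, 2.0532, 1.5957) x3=(0.7094, 1.0863, -0.9972) x4=(-0.9362, 0.0317, -0.0038)
step 17: x0=(-0.5471, 0.4665, 0.8349) x1=(-1.1362, -0.9879, 0.8200) x2=(-2.2600, 2.0758, 1.5867) x3=(0.6966, 1.0659, -1.0080) x4=(-0.9591, 0.0023, 0.0043)
step 18: x0=(-0.5443, 0.4721, 0.8454) x1=(-1.1122, -1.0022, 0.8072) x2=(-2.2776, 2.0985, 1.5776) x3=(0.6837, 1.0455, -1.0189) x4=(-0.9813, -0.0268, 0.0145)

(-2.2776, 2.0985, 1.5776)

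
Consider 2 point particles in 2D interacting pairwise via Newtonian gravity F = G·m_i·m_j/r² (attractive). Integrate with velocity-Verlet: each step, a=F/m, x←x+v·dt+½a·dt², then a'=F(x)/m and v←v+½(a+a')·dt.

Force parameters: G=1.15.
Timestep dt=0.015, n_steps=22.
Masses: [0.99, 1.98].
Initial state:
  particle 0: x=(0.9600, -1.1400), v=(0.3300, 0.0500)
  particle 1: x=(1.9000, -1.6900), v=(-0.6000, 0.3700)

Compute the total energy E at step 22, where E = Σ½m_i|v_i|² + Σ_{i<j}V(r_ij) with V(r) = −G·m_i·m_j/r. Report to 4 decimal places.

step 0: x0=(0.9600, -1.1400) x1=(1.9000, -1.6900)
step 1: x0=(0.9651, -1.1394) x1=(1.8909, -1.6844)
step 2: x0=(0.9707, -1.1389) x1=(1.8816, -1.6787)
step 3: x0=(0.9766, -1.1388) x1=(1.8721, -1.6728)
step 4: x0=(0.9829, -1.1388) x1=(1.8625, -1.6669)
step 5: x0=(0.9896, -1.1391) x1=(1.8526, -1.6608)
step 6: x0=(0.9968, -1.1397) x1=(1.8425, -1.6546)
step 7: x0=(1.0044, -1.1405) x1=(1.8321, -1.6483)
step 8: x0=(1.0125, -1.1417) x1=(1.8216, -1.6418)
step 9: x0=(1.0210, -1.1431) x1=(1.8108, -1.6351)
step 10: x0=(1.0301, -1.1448) x1=(1.7997, -1.6283)
step 11: x0=(1.0397, -1.1469) x1=(1.7884, -1.6214)
step 12: x0=(1.0498, -1.1493) x1=(1.7768, -1.6142)
step 13: x0=(1.0605, -1.1521) x1=(1.7649, -1.6069)
step 14: x0=(1.0718, -1.1553) x1=(1.7527, -1.5994)
step 15: x0=(1.0838, -1.1589) x1=(1.7402, -1.5917)
step 16: x0=(1.0965, -1.1629) x1=(1.7274, -1.5837)
step 17: x0=(1.1099, -1.1675) x1=(1.7141, -1.5755)
step 18: x0=(1.1241, -1.1726) x1=(1.7005, -1.5671)
step 19: x0=(1.1392, -1.1783) x1=(1.6864, -1.5583)
step 20: x0=(1.1552, -1.1846) x1=(1.6719, -1.5492)
step 21: x0=(1.1723, -1.1917) x1=(1.6568, -1.5397)
step 22: x0=(1.1905, -1.1996) x1=(1.6412, -1.5298)
step 0 velocities: v0=(0.3300, 0.0500) v1=(-0.6000, 0.3700)
step 0: KE=0.5471, PE=-2.0698, E=-1.5228
step 22 velocities: v0=(1.2600, -0.5606) v1=(-1.0650, 0.6753)
step 22: KE=2.5158, PE=-4.0347, E=-1.5189

-1.5189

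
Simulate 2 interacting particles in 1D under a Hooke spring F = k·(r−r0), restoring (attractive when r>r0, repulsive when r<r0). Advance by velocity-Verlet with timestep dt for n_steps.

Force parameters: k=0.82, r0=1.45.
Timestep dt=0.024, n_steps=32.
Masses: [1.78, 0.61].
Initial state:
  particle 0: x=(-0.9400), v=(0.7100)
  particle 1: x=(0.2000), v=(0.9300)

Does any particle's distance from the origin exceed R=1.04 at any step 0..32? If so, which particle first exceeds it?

no

step 0: x0=(-0.9400) x1=(0.2000)
step 1: x0=(-0.9230) x1=(0.2224)
step 2: x0=(-0.9061) x1=(0.2451)
step 3: x0=(-0.8892) x1=(0.2680)
step 4: x0=(-0.8725) x1=(0.2912)
step 5: x0=(-0.8558) x1=(0.3145)
step 6: x0=(-0.8392) x1=(0.3381)
step 7: x0=(-0.8226) x1=(0.3619)
step 8: x0=(-0.8062) x1=(0.3859)
step 9: x0=(-0.7898) x1=(0.4100)
step 10: x0=(-0.7734) x1=(0.4344)
step 11: x0=(-0.7572) x1=(0.4590)
step 12: x0=(-0.7410) x1=(0.4837)
step 13: x0=(-0.7248) x1=(0.5087)
step 14: x0=(-0.7087) x1=(0.5338)
step 15: x0=(-0.6927) x1=(0.5590)
step 16: x0=(-0.6767) x1=(0.5844)
step 17: x0=(-0.6608) x1=(0.6100)
step 18: x0=(-0.6449) x1=(0.6357)
step 19: x0=(-0.6291) x1=(0.6615)
step 20: x0=(-0.6133) x1=(0.6874)
step 21: x0=(-0.5975) x1=(0.7135)
step 22: x0=(-0.5818) x1=(0.7397)
step 23: x0=(-0.5661) x1=(0.7659)
step 24: x0=(-0.5504) x1=(0.7923)
step 25: x0=(-0.5348) x1=(0.8187)
step 26: x0=(-0.5192) x1=(0.8453)
step 27: x0=(-0.5036) x1=(0.8719)
step 28: x0=(-0.4881) x1=(0.8985)
step 29: x0=(-0.4725) x1=(0.9252)
step 30: x0=(-0.4570) x1=(0.9519)
step 31: x0=(-0.4415) x1=(0.9787)
step 32: x0=(-0.4260) x1=(1.0055)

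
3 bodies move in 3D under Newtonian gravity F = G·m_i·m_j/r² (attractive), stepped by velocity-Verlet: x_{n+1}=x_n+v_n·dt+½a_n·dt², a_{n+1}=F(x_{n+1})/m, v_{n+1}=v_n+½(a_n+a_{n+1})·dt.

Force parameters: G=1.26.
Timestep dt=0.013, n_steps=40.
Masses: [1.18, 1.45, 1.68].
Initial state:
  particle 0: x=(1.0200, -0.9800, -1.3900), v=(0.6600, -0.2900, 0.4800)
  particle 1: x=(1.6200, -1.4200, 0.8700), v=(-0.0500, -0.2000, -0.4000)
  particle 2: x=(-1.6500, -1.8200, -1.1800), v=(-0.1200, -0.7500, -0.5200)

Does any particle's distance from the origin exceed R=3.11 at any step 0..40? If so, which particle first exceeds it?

step 0: x0=(1.0200, -0.9800, -1.3900) x1=(1.6200, -1.4200, 0.8700) x2=(-1.6500, -1.8200, -1.1800)
step 1: x0=(1.0286, -0.9838, -1.3837) x1=(1.6193, -1.4226, 0.8648) x2=(-1.6515, -1.8297, -1.1868)
step 2: x0=(1.0371, -0.9876, -1.3774) x1=(1.6186, -1.4252, 0.8595) x2=(-1.6530, -1.8395, -1.1935)
step 3: x0=(1.0456, -0.9914, -1.3710) x1=(1.6179, -1.4278, 0.8542) x2=(-1.6545, -1.8492, -1.2002)
step 4: x0=(1.0541, -0.9953, -1.3646) x1=(1.6172, -1.4304, 0.8488) x2=(-1.6559, -1.8589, -1.2070)
step 5: x0=(1.0625, -0.9991, -1.3581) x1=(1.6164, -1.4329, 0.8433) x2=(-1.6572, -1.8686, -1.2137)
step 6: x0=(1.0710, -1.0030, -1.3516) x1=(1.6155, -1.4355, 0.8378) x2=(-1.6585, -1.8783, -1.2204)
step 7: x0=(1.0794, -1.0070, -1.3449) x1=(1.6147, -1.4381, 0.8322) x2=(-1.6598, -1.8880, -1.2271)
step 8: x0=(1.0877, -1.0109, -1.3383) x1=(1.6138, -1.4406, 0.8266) x2=(-1.6610, -1.8976, -1.2338)
step 9: x0=(1.0961, -1.0149, -1.3316) x1=(1.6129, -1.4432, 0.8209) x2=(-1.6621, -1.9073, -1.2405)
step 10: x0=(1.1044, -1.0189, -1.3248) x1=(1.6119, -1.4457, 0.8152) x2=(-1.6633, -1.9169, -1.2472)
step 11: x0=(1.1127, -1.0229, -1.3179) x1=(1.6110, -1.4482, 0.8094) x2=(-1.6643, -1.9265, -1.2538)
step 12: x0=(1.1209, -1.0270, -1.3110) x1=(1.6100, -1.4508, 0.8035) x2=(-1.6654, -1.9362, -1.2605)
step 13: x0=(1.1292, -1.0310, -1.3041) x1=(1.6089, -1.4533, 0.7976) x2=(-1.6663, -1.9458, -1.2671)
step 14: x0=(1.1374, -1.0351, -1.2970) x1=(1.6078, -1.4558, 0.7916) x2=(-1.6673, -1.9554, -1.2737)
step 15: x0=(1.1456, -1.0393, -1.2899) x1=(1.6067, -1.4583, 0.7855) x2=(-1.6682, -1.9649, -1.2804)
step 16: x0=(1.1537, -1.0434, -1.2828) x1=(1.6056, -1.4608, 0.7794) x2=(-1.6690, -1.9745, -1.2870)
step 17: x0=(1.1619, -1.0476, -1.2756) x1=(1.6044, -1.4633, 0.7732) x2=(-1.6698, -1.9841, -1.2936)
step 18: x0=(1.1700, -1.0518, -1.2683) x1=(1.6033, -1.4658, 0.7670) x2=(-1.6706, -1.9936, -1.3002)
step 19: x0=(1.1781, -1.0560, -1.2609) x1=(1.6020, -1.4683, 0.7607) x2=(-1.6713, -2.0032, -1.3067)
step 20: x0=(1.1861, -1.0603, -1.2535) x1=(1.6008, -1.4707, 0.7543) x2=(-1.6720, -2.0127, -1.3133)
step 21: x0=(1.1942, -1.0646, -1.2461) x1=(1.5995, -1.4732, 0.7479) x2=(-1.6726, -2.0222, -1.3199)
step 22: x0=(1.2022, -1.0689, -1.2385) x1=(1.5982, -1.4756, 0.7414) x2=(-1.6732, -2.0317, -1.3264)
step 23: x0=(1.2102, -1.0732, -1.2309) x1=(1.5968, -1.4781, 0.7348) x2=(-1.6738, -2.0412, -1.3329)
step 24: x0=(1.2182, -1.0776, -1.2232) x1=(1.5954, -1.4805, 0.7281) x2=(-1.6743, -2.0507, -1.3395)
step 25: x0=(1.2261, -1.0819, -1.2154) x1=(1.5940, -1.4829, 0.7214) x2=(-1.6747, -2.0601, -1.3460)
step 26: x0=(1.2341, -1.0864, -1.2076) x1=(1.5926, -1.4854, 0.7146) x2=(-1.6751, -2.0696, -1.3525)
step 27: x0=(1.2420, -1.0908, -1.1997) x1=(1.5911, -1.4878, 0.7077) x2=(-1.6755, -2.0790, -1.3590)
step 28: x0=(1.2499, -1.0953, -1.1917) x1=(1.5896, -1.4902, 0.7008) x2=(-1.6759, -2.0884, -1.3654)
step 29: x0=(1.2577, -1.0998, -1.1837) x1=(1.5881, -1.4926, 0.6938) x2=(-1.6761, -2.0979, -1.3719)
step 30: x0=(1.2656, -1.1043, -1.1756) x1=(1.5865, -1.4949, 0.6867) x2=(-1.6764, -2.1073, -1.3783)
step 31: x0=(1.2734, -1.1088, -1.1674) x1=(1.5849, -1.4973, 0.6795) x2=(-1.6766, -2.1167, -1.3848)
step 32: x0=(1.2812, -1.1134, -1.1591) x1=(1.5833, -1.4997, 0.6723) x2=(-1.6768, -2.1261, -1.3912)
step 33: x0=(1.2890, -1.1180, -1.1507) x1=(1.5816, -1.5020, 0.6649) x2=(-1.6769, -2.1354, -1.3976)
step 34: x0=(1.2967, -1.1227, -1.1423) x1=(1.5799, -1.5044, 0.6575) x2=(-1.6770, -2.1448, -1.4040)
step 35: x0=(1.3045, -1.1274, -1.1337) x1=(1.5782, -1.5067, 0.6500) x2=(-1.6770, -2.1541, -1.4104)
step 36: x0=(1.3122, -1.1321, -1.1251) x1=(1.5765, -1.5090, 0.6424) x2=(-1.6771, -2.1635, -1.4168)
step 37: x0=(1.3199, -1.1368, -1.1164) x1=(1.5747, -1.5113, 0.6348) x2=(-1.6770, -2.1728, -1.4231)
step 38: x0=(1.3276, -1.1416, -1.1076) x1=(1.5729, -1.5136, 0.6270) x2=(-1.6769, -2.1821, -1.4295)
step 39: x0=(1.3352, -1.1464, -1.0988) x1=(1.5710, -1.5159, 0.6192) x2=(-1.6768, -2.1914, -1.4358)
step 40: x0=(1.3429, -1.1512, -1.0898) x1=(1.5692, -1.5181, 0.6113) x2=(-1.6767, -2.2007, -1.4421)

yes, particle 2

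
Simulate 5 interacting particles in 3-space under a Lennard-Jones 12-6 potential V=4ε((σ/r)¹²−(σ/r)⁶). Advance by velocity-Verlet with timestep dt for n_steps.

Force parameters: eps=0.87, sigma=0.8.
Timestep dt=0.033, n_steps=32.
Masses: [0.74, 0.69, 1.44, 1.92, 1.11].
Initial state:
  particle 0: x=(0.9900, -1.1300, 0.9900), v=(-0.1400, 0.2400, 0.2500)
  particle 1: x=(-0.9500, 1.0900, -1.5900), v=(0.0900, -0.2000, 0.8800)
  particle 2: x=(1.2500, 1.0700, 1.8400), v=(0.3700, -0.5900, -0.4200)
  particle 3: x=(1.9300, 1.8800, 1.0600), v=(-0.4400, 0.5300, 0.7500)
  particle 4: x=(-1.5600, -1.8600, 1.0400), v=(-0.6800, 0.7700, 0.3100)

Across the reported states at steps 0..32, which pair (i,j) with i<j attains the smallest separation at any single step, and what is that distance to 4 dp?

pair (2,3), distance 1.2552

step 0: x0=(0.9900, -1.1300, 0.9900) x1=(-0.9500, 1.0900, -1.5900) x2=(1.2500, 1.0700, 1.8400) x3=(1.9300, 1.8800, 1.0600) x4=(-1.5600, -1.8600, 1.0400)
step 1: x0=(0.9854, -1.1221, 0.9983) x1=(-0.9470, 1.0834, -1.5610) x2=(1.2624, 1.0507, 1.8260) x3=(1.9154, 1.8974, 1.0849) x4=(-1.5824, -1.8346, 1.0502)
step 2: x0=(0.9807, -1.1141, 1.0065) x1=(-0.9441, 1.0768, -1.5319) x2=(1.2750, 1.0318, 1.8116) x3=(1.9005, 1.9144, 1.1100) x4=(-1.6049, -1.8092, 1.0605)
step 3: x0=(0.9761, -1.1062, 1.0148) x1=(-0.9411, 1.0702, -1.5029) x2=(1.2879, 1.0132, 1.7969) x3=(1.8855, 1.9312, 1.1354) x4=(-1.6273, -1.7838, 1.0707)
step 4: x0=(0.9715, -1.0982, 1.0231) x1=(-0.9381, 1.0636, -1.4738) x2=(1.3012, 0.9952, 1.7819) x3=(1.8702, 1.9476, 1.1610) x4=(-1.6497, -1.7583, 1.0809)
step 5: x0=(0.9668, -1.0901, 1.0313) x1=(-0.9351, 1.0570, -1.4448) x2=(1.3147, 0.9776, 1.7665) x3=(1.8546, 1.9636, 1.1869) x4=(-1.6721, -1.7329, 1.0911)
step 6: x0=(0.9622, -1.0821, 1.0396) x1=(-0.9322, 1.0504, -1.4157) x2=(1.3286, 0.9605, 1.7508) x3=(1.8389, 1.9792, 1.2130) x4=(-1.6945, -1.7075, 1.1014)
step 7: x0=(0.9576, -1.0740, 1.0479) x1=(-0.9292, 1.0438, -1.3867) x2=(1.3427, 0.9441, 1.7348) x3=(1.8229, 1.9944, 1.2393) x4=(-1.7169, -1.6821, 1.1116)
step 8: x0=(0.9529, -1.0659, 1.0563) x1=(-0.9262, 1.0372, -1.3576) x2=(1.3571, 0.9282, 1.7185) x3=(1.8067, 2.0092, 1.2659) x4=(-1.7393, -1.6567, 1.1218)
step 9: x0=(0.9483, -1.0577, 1.0646) x1=(-0.9232, 1.0306, -1.3286) x2=(1.3717, 0.9129, 1.7019) x3=(1.7904, 2.0234, 1.2926) x4=(-1.7617, -1.6312, 1.1321)
step 10: x0=(0.9436, -1.0495, 1.0729) x1=(-0.9203, 1.0240, -1.2995) x2=(1.3866, 0.8982, 1.6851) x3=(1.7738, 2.0372, 1.3196) x4=(-1.7841, -1.6058, 1.1423)
step 11: x0=(0.9390, -1.0413, 1.0813) x1=(-0.9173, 1.0174, -1.2705) x2=(1.4017, 0.8842, 1.6680) x3=(1.7571, 2.0505, 1.3466) x4=(-1.8065, -1.5804, 1.1525)
step 12: x0=(0.9344, -1.0330, 1.0897) x1=(-0.9143, 1.0107, -1.2414) x2=(1.4170, 0.8708, 1.6508) x3=(1.7402, 2.0633, 1.3739) x4=(-1.8289, -1.5550, 1.1627)
step 13: x0=(0.9297, -1.0247, 1.0980) x1=(-0.9113, 1.0041, -1.2123) x2=(1.4325, 0.8580, 1.6334) x3=(1.7232, 2.0755, 1.4012) x4=(-1.8513, -1.5295, 1.1730)
step 14: x0=(0.9251, -1.0163, 1.1064) x1=(-0.9083, 0.9975, -1.1833) x2=(1.4481, 0.8459, 1.6159) x3=(1.7061, 2.0874, 1.4286) x4=(-1.8737, -1.5041, 1.1832)
step 15: x0=(0.9205, -1.0078, 1.1149) x1=(-0.9053, 0.9909, -1.1542) x2=(1.4639, 0.8343, 1.5983) x3=(1.6888, 2.0987, 1.4561) x4=(-1.8960, -1.4787, 1.1934)
step 16: x0=(0.9159, -0.9993, 1.1233) x1=(-0.9023, 0.9843, -1.1251) x2=(1.4797, 0.8233, 1.5806) x3=(1.6715, 2.1096, 1.4837) x4=(-1.9184, -1.4532, 1.2036)
step 17: x0=(0.9114, -0.9907, 1.1317) x1=(-0.8994, 0.9777, -1.0960) x2=(1.4956, 0.8128, 1.5628) x3=(1.6542, 2.1201, 1.5113) x4=(-1.9408, -1.4278, 1.2139)
step 18: x0=(0.9068, -0.9821, 1.1402) x1=(-0.8964, 0.9711, -1.0670) x2=(1.5116, 0.8029, 1.5451) x3=(1.6368, 2.1301, 1.5389) x4=(-1.9631, -1.4023, 1.2241)
step 19: x0=(0.9023, -0.9733, 1.1487) x1=(-0.8934, 0.9644, -1.0379) x2=(1.5276, 0.7934, 1.5273) x3=(1.6193, 2.1398, 1.5665) x4=(-1.9855, -1.3769, 1.2343)
step 20: x0=(0.8978, -0.9645, 1.1572) x1=(-0.8904, 0.9578, -1.0088) x2=(1.5436, 0.7843, 1.5095) x3=(1.6018, 2.1492, 1.5940) x4=(-2.0078, -1.3515, 1.2445)
step 21: x0=(0.8933, -0.9556, 1.1657) x1=(-0.8874, 0.9512, -0.9797) x2=(1.5596, 0.7756, 1.4917) x3=(1.5844, 2.1582, 1.6216) x4=(-2.0302, -1.3260, 1.2547)
step 22: x0=(0.8888, -0.9466, 1.1742) x1=(-0.8844, 0.9446, -0.9506) x2=(1.5756, 0.7672, 1.4740) x3=(1.5669, 2.1670, 1.6491) x4=(-2.0525, -1.3006, 1.2650)
step 23: x0=(0.8844, -0.9375, 1.1827) x1=(-0.8814, 0.9379, -0.9215) x2=(1.5916, 0.7591, 1.4563) x3=(1.5494, 2.1754, 1.6767) x4=(-2.0749, -1.2751, 1.2752)
step 24: x0=(0.8800, -0.9283, 1.1913) x1=(-0.8784, 0.9313, -0.8924) x2=(1.6075, 0.7513, 1.4386) x3=(1.5319, 2.1837, 1.7041) x4=(-2.0972, -1.2497, 1.2854)
step 25: x0=(0.8756, -0.9190, 1.1999) x1=(-0.8754, 0.9247, -0.8633) x2=(1.6235, 0.7437, 1.4210) x3=(1.5144, 2.1917, 1.7316) x4=(-2.1195, -1.2243, 1.2956)
step 26: x0=(0.8713, -0.9097, 1.2085) x1=(-0.8724, 0.9180, -0.8342) x2=(1.6393, 0.7363, 1.4034) x3=(1.4970, 2.1996, 1.7589) x4=(-2.1419, -1.1988, 1.3058)
step 27: x0=(0.8671, -0.9002, 1.2171) x1=(-0.8694, 0.9114, -0.8051) x2=(1.6552, 0.7291, 1.3859) x3=(1.4795, 2.2073, 1.7863) x4=(-2.1642, -1.1734, 1.3160)
step 28: x0=(0.8629, -0.8905, 1.2257) x1=(-0.8664, 0.9048, -0.7760) x2=(1.6709, 0.7220, 1.3684) x3=(1.4621, 2.2148, 1.8136) x4=(-2.1865, -1.1479, 1.3263)
step 29: x0=(0.8587, -0.8808, 1.2343) x1=(-0.8633, 0.8981, -0.7468) x2=(1.6866, 0.7150, 1.3510) x3=(1.4447, 2.2223, 1.8409) x4=(-2.2088, -1.1225, 1.3365)
step 30: x0=(0.8546, -0.8710, 1.2429) x1=(-0.8603, 0.8915, -0.7177) x2=(1.7023, 0.7080, 1.3335) x3=(1.4273, 2.2296, 1.8681) x4=(-2.2312, -1.0970, 1.3467)
step 31: x0=(0.8505, -0.8610, 1.2515) x1=(-0.8573, 0.8848, -0.6886) x2=(1.7179, 0.7012, 1.3162) x3=(1.4099, 2.2369, 1.8954) x4=(-2.2535, -1.0716, 1.3569)
step 32: x0=(0.8465, -0.8509, 1.2602) x1=(-0.8543, 0.8782, -0.6594) x2=(1.7335, 0.6943, 1.2988) x3=(1.3925, 2.2440, 1.9225) x4=(-2.2758, -1.0461, 1.3671)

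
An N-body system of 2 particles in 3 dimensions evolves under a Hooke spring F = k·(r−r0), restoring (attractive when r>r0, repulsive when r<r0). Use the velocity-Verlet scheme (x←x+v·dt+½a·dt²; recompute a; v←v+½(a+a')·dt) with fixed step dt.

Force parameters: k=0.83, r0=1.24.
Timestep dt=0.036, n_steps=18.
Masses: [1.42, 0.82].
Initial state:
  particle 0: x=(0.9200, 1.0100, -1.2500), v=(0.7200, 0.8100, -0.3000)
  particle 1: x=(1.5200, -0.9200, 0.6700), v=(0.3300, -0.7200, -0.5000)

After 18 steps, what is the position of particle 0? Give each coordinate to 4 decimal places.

(1.4215, 1.3808, -1.3169)

step 0: x0=(0.9200, 1.0100, -1.2500) x1=(1.5200, -0.9200, 0.6700)
step 1: x0=(0.9460, 1.0388, -1.2604) x1=(1.5317, -0.9452, 0.6513)
step 2: x0=(0.9723, 1.0667, -1.2700) x1=(1.5429, -0.9690, 0.6312)
step 3: x0=(0.9989, 1.0937, -1.2788) x1=(1.5537, -0.9912, 0.6097)
step 4: x0=(1.0257, 1.1199, -1.2867) x1=(1.5641, -1.0119, 0.5868)
step 5: x0=(1.0527, 1.1451, -1.2939) x1=(1.5741, -1.0310, 0.5625)
step 6: x0=(1.0799, 1.1694, -1.3002) x1=(1.5837, -1.0485, 0.5367)
step 7: x0=(1.1074, 1.1927, -1.3058) x1=(1.5929, -1.0643, 0.5096)
step 8: x0=(1.1350, 1.2150, -1.3105) x1=(1.6018, -1.0784, 0.4812)
step 9: x0=(1.1629, 1.2363, -1.3145) x1=(1.6103, -1.0907, 0.4513)
step 10: x0=(1.1910, 1.2566, -1.3177) x1=(1.6184, -1.1013, 0.4201)
step 11: x0=(1.2192, 1.2759, -1.3201) x1=(1.6263, -1.1101, 0.3876)
step 12: x0=(1.2477, 1.2941, -1.3217) x1=(1.6338, -1.1170, 0.3538)
step 13: x0=(1.2763, 1.3112, -1.3227) x1=(1.6410, -1.1221, 0.3187)
step 14: x0=(1.3050, 1.3273, -1.3229) x1=(1.6479, -1.1254, 0.2824)
step 15: x0=(1.3340, 1.3423, -1.3224) x1=(1.6546, -1.1268, 0.2448)
step 16: x0=(1.3630, 1.3562, -1.3212) x1=(1.6611, -1.1263, 0.2061)
step 17: x0=(1.3922, 1.3690, -1.3194) x1=(1.6673, -1.1239, 0.1662)
step 18: x0=(1.4215, 1.3808, -1.3169) x1=(1.6733, -1.1197, 0.1251)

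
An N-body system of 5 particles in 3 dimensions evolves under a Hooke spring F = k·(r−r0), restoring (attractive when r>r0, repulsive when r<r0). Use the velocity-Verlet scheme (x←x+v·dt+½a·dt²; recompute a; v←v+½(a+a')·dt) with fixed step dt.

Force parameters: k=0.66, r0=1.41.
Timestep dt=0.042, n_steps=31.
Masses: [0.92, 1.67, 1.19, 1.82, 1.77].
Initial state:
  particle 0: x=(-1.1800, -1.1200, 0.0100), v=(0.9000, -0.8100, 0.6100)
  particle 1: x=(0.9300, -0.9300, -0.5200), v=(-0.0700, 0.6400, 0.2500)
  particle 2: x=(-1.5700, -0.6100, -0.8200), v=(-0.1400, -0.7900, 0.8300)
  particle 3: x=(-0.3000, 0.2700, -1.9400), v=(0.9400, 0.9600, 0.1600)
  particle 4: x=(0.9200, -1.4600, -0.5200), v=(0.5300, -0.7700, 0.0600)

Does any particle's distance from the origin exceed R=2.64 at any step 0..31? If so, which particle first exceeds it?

step 0: x0=(-1.1800, -1.1200, 0.0100) x1=(0.9300, -0.9300, -0.5200) x2=(-1.5700, -0.6100, -0.8200) x3=(-0.3000, 0.2700, -1.9400) x4=(0.9200, -1.4600, -0.5200)
step 1: x0=(-1.1409, -1.1538, 0.0350) x1=(0.9263, -0.9026, -0.5097) x2=(-1.5747, -0.6432, -0.7853) x3=(-0.2604, 0.3097, -1.9325) x4=(0.9414, -1.4922, -0.5177)
step 2: x0=(-1.0993, -1.1869, 0.0587) x1=(0.9209, -0.8744, -0.4996) x2=(-1.5769, -0.6766, -0.7509) x3=(-0.2207, 0.3479, -1.9235) x4=(0.9613, -1.5241, -0.5157)
step 3: x0=(-1.0552, -1.2194, 0.0811) x1=(0.9141, -0.8453, -0.4899) x2=(-1.5765, -0.7099, -0.7170) x3=(-0.1810, 0.3846, -1.9130) x4=(0.9795, -1.5555, -0.5142)
step 4: x0=(-1.0087, -1.2511, 0.1021) x1=(0.9057, -0.8155, -0.4804) x2=(-1.5736, -0.7431, -0.6834) x3=(-0.1412, 0.4198, -1.9008) x4=(0.9962, -1.5865, -0.5130)
step 5: x0=(-0.9599, -1.2820, 0.1217) x1=(0.8958, -0.7850, -0.4712) x2=(-1.5681, -0.7762, -0.6504) x3=(-0.1014, 0.4533, -1.8870) x4=(1.0113, -1.6169, -0.5122)
step 6: x0=(-0.9087, -1.3119, 0.1398) x1=(0.8845, -0.7539, -0.4622) x2=(-1.5600, -0.8092, -0.6179) x3=(-0.0617, 0.4850, -1.8715) x4=(1.0248, -1.6467, -0.5117)
step 7: x0=(-0.8554, -1.3407, 0.1563) x1=(0.8719, -0.7223, -0.4535) x2=(-1.5492, -0.8418, -0.5860) x3=(-0.0222, 0.5149, -1.8543) x4=(1.0369, -1.6758, -0.5116)
step 8: x0=(-0.8001, -1.3684, 0.1714) x1=(0.8580, -0.6903, -0.4450) x2=(-1.5357, -0.8742, -0.5546) x3=(0.0172, 0.5429, -1.8354) x4=(1.0474, -1.7041, -0.5119)
step 9: x0=(-0.7427, -1.3949, 0.1849) x1=(0.8429, -0.6580, -0.4367) x2=(-1.5196, -0.9061, -0.5239) x3=(0.0565, 0.5689, -1.8148) x4=(1.0565, -1.7316, -0.5124)
step 10: x0=(-0.6835, -1.4202, 0.1968) x1=(0.8266, -0.6253, -0.4286) x2=(-1.5008, -0.9376, -0.4939) x3=(0.0954, 0.5929, -1.7926) x4=(1.0641, -1.7583, -0.5133)
step 11: x0=(-0.6226, -1.4442, 0.2072) x1=(0.8093, -0.5925, -0.4206) x2=(-1.4794, -0.9686, -0.4646) x3=(0.1342, 0.6148, -1.7686) x4=(1.0704, -1.7840, -0.5145)
step 12: x0=(-0.5600, -1.4668, 0.2161) x1=(0.7909, -0.5596, -0.4128) x2=(-1.4554, -0.9991, -0.4359) x3=(0.1726, 0.6345, -1.7429) x4=(1.0753, -1.8087, -0.5160)
step 13: x0=(-0.4960, -1.4879, 0.2235) x1=(0.7717, -0.5265, -0.4052) x2=(-1.4287, -1.0289, -0.4081) x3=(0.2106, 0.6521, -1.7156) x4=(1.0789, -1.8323, -0.5178)
step 14: x0=(-0.4306, -1.5077, 0.2293) x1=(0.7516, -0.4935, -0.3977) x2=(-1.3995, -1.0580, -0.3809) x3=(0.2483, 0.6675, -1.6866) x4=(1.0812, -1.8549, -0.5198)
step 15: x0=(-0.3640, -1.5259, 0.2337) x1=(0.7308, -0.4606, -0.3903) x2=(-1.3677, -1.0864, -0.3546) x3=(0.2856, 0.6805, -1.6560) x4=(1.0823, -1.8764, -0.5222)
step 16: x0=(-0.2964, -1.5426, 0.2367) x1=(0.7093, -0.4278, -0.3831) x2=(-1.3335, -1.1141, -0.3290) x3=(0.3225, 0.6913, -1.6239) x4=(1.0823, -1.8966, -0.5247)
step 17: x0=(-0.2277, -1.5578, 0.2383) x1=(0.6872, -0.3953, -0.3759) x2=(-1.2969, -1.1409, -0.3042) x3=(0.3590, 0.6999, -1.5902) x4=(1.0811, -1.9157, -0.5275)
step 18: x0=(-0.1582, -1.5714, 0.2386) x1=(0.6645, -0.3630, -0.3688) x2=(-1.2579, -1.1669, -0.2802) x3=(0.3950, 0.7060, -1.5550) x4=(1.0789, -1.9335, -0.5306)
step 19: x0=(-0.0880, -1.5834, 0.2376) x1=(0.6413, -0.3310, -0.3618) x2=(-1.2166, -1.1920, -0.2570) x3=(0.4305, 0.7099, -1.5184) x4=(1.0758, -1.9501, -0.5339)
step 20: x0=(-0.0173, -1.5937, 0.2354) x1=(0.6178, -0.2994, -0.3548) x2=(-1.1731, -1.2162, -0.2347) x3=(0.4656, 0.7115, -1.4804) x4=(1.0717, -1.9654, -0.5374)
step 21: x0=(0.0540, -1.6025, 0.2321) x1=(0.5938, -0.2682, -0.3478) x2=(-1.1275, -1.2394, -0.2131) x3=(0.5002, 0.7107, -1.4410) x4=(1.0667, -1.9793, -0.5411)
step 22: x0=(0.1257, -1.6096, 0.2277) x1=(0.5696, -0.2376, -0.3408) x2=(-1.0798, -1.2617, -0.1923) x3=(0.5343, 0.7077, -1.4004) x4=(1.0610, -1.9920, -0.5451)
step 23: x0=(0.1976, -1.6150, 0.2224) x1=(0.5451, -0.2075, -0.3338) x2=(-1.0302, -1.2830, -0.1723) x3=(0.5680, 0.7024, -1.3586) x4=(1.0546, -2.0033, -0.5492)
step 24: x0=(0.2697, -1.6188, 0.2162) x1=(0.5203, -0.1780, -0.3267) x2=(-0.9787, -1.3033, -0.1531) x3=(0.6011, 0.6949, -1.3157) x4=(1.0474, -2.0132, -0.5536)
step 25: x0=(0.3420, -1.6208, 0.2091) x1=(0.4954, -0.1492, -0.3196) x2=(-0.9254, -1.3226, -0.1347) x3=(0.6339, 0.6851, -1.2717) x4=(1.0397, -2.0219, -0.5583)
step 26: x0=(0.4143, -1.6211, 0.2014) x1=(0.4703, -0.1211, -0.3123) x2=(-0.8704, -1.3408, -0.1170) x3=(0.6661, 0.6732, -1.2267) x4=(1.0315, -2.0292, -0.5631)
step 27: x0=(0.4865, -1.6197, 0.1931) x1=(0.4451, -0.0939, -0.3050) x2=(-0.8139, -1.3581, -0.1000) x3=(0.6980, 0.6592, -1.1809) x4=(1.0227, -2.0352, -0.5682)
step 28: x0=(0.5587, -1.6164, 0.1843) x1=(0.4198, -0.0674, -0.2975) x2=(-0.7559, -1.3742, -0.0838) x3=(0.7294, 0.6431, -1.1341) x4=(1.0135, -2.0399, -0.5736)
step 29: x0=(0.6308, -1.6114, 0.1750) x1=(0.3945, -0.0419, -0.2899) x2=(-0.6965, -1.3894, -0.0682) x3=(0.7605, 0.6250, -1.0866) x4=(1.0039, -2.0433, -0.5792)
step 30: x0=(0.7027, -1.6045, 0.1654) x1=(0.3690, -0.0173, -0.2821) x2=(-0.6359, -1.4035, -0.0533) x3=(0.7912, 0.6049, -1.0385) x4=(0.9939, -2.0455, -0.5850)
step 31: x0=(0.7745, -1.5958, 0.1556) x1=(0.3436, 0.0064, -0.2741) x2=(-0.5741, -1.4166, -0.0390) x3=(0.8216, 0.5829, -0.9897) x4=(0.9835, -2.0465, -0.5911)

no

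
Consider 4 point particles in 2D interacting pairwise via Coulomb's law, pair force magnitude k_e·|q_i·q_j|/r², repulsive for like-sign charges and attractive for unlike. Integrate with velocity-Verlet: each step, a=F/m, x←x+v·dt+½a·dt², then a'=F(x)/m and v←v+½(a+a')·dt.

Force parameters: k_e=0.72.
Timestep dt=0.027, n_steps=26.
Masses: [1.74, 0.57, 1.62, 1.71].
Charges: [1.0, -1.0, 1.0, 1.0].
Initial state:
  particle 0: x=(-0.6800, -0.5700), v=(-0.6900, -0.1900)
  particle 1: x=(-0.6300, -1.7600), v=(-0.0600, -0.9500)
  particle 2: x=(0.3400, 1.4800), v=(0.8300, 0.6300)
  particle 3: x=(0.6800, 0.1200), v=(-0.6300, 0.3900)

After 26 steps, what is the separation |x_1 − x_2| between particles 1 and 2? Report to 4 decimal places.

4.4585

step 0: x0=(-0.6800, -0.5700) x1=(-0.6300, -1.7600) x2=(0.3400, 1.4800) x3=(0.6800, 0.1200)
step 1: x0=(-0.6987, -0.5753) x1=(-0.6316, -1.7852) x2=(0.3624, 1.4971) x3=(0.6631, 0.1305)
step 2: x0=(-0.7175, -0.5809) x1=(-0.6331, -1.8096) x2=(0.3848, 1.5144) x3=(0.6462, 0.1408)
step 3: x0=(-0.7365, -0.5868) x1=(-0.6345, -1.8331) x2=(0.4072, 1.5319) x3=(0.6295, 0.1510)
step 4: x0=(-0.7555, -0.5930) x1=(-0.6358, -1.8559) x2=(0.4295, 1.5495) x3=(0.6129, 0.1610)
step 5: x0=(-0.7747, -0.5995) x1=(-0.6371, -1.8779) x2=(0.4519, 1.5674) x3=(0.5964, 0.1709)
step 6: x0=(-0.7940, -0.6063) x1=(-0.6384, -1.8991) x2=(0.4742, 1.5854) x3=(0.5800, 0.1806)
step 7: x0=(-0.8134, -0.6134) x1=(-0.6396, -1.9196) x2=(0.4966, 1.6037) x3=(0.5636, 0.1903)
step 8: x0=(-0.8329, -0.6207) x1=(-0.6408, -1.9393) x2=(0.5190, 1.6221) x3=(0.5474, 0.1997)
step 9: x0=(-0.8525, -0.6283) x1=(-0.6419, -1.9583) x2=(0.5414, 1.6407) x3=(0.5312, 0.2091)
step 10: x0=(-0.8722, -0.6361) x1=(-0.6431, -1.9767) x2=(0.5638, 1.6594) x3=(0.5152, 0.2183)
step 11: x0=(-0.8920, -0.6442) x1=(-0.6443, -1.9944) x2=(0.5862, 1.6783) x3=(0.4992, 0.2274)
step 12: x0=(-0.9119, -0.6526) x1=(-0.6454, -2.0113) x2=(0.6087, 1.6974) x3=(0.4832, 0.2363)
step 13: x0=(-0.9318, -0.6612) x1=(-0.6466, -2.0277) x2=(0.6312, 1.7167) x3=(0.4673, 0.2452)
step 14: x0=(-0.9519, -0.6701) x1=(-0.6477, -2.0434) x2=(0.6537, 1.7361) x3=(0.4515, 0.2539)
step 15: x0=(-0.9720, -0.6791) x1=(-0.6489, -2.0584) x2=(0.6762, 1.7557) x3=(0.4357, 0.2624)
step 16: x0=(-0.9922, -0.6885) x1=(-0.6501, -2.0728) x2=(0.6988, 1.7755) x3=(0.4200, 0.2709)
step 17: x0=(-1.0124, -0.6980) x1=(-0.6514, -2.0866) x2=(0.7214, 1.7953) x3=(0.4043, 0.2793)
step 18: x0=(-1.0327, -0.7078) x1=(-0.6527, -2.0998) x2=(0.7441, 1.8154) x3=(0.3887, 0.2875)
step 19: x0=(-1.0531, -0.7178) x1=(-0.6540, -2.1124) x2=(0.7668, 1.8355) x3=(0.3731, 0.2957)
step 20: x0=(-1.0736, -0.7280) x1=(-0.6554, -2.1244) x2=(0.7896, 1.8558) x3=(0.3575, 0.3037)
step 21: x0=(-1.0941, -0.7385) x1=(-0.6569, -2.1358) x2=(0.8124, 1.8762) x3=(0.3419, 0.3117)
step 22: x0=(-1.1146, -0.7491) x1=(-0.6584, -2.1467) x2=(0.8352, 1.8968) x3=(0.3264, 0.3195)
step 23: x0=(-1.1352, -0.7600) x1=(-0.6599, -2.1569) x2=(0.8581, 1.9175) x3=(0.3109, 0.3273)
step 24: x0=(-1.1558, -0.7710) x1=(-0.6616, -2.1666) x2=(0.8811, 1.9383) x3=(0.2955, 0.3350)
step 25: x0=(-1.1765, -0.7823) x1=(-0.6633, -2.1758) x2=(0.9041, 1.9592) x3=(0.2800, 0.3426)
step 26: x0=(-1.1973, -0.7938) x1=(-0.6651, -2.1843) x2=(0.9271, 1.9802) x3=(0.2646, 0.3501)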